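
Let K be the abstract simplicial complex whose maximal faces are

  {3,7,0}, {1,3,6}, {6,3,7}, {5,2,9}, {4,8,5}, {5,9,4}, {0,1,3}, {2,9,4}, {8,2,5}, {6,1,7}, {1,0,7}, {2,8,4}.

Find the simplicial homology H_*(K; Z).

H_0 ≅ Z^2,  H_1 = 0,  H_2 ≅ Z^2.

Order the vertices as 0 < 1 < 2 < 3 < 4 < 5 < 6 < 7 < 8 < 9. Listing each simplex with vertices in this order, K has dimension 2 with simplices:

  0-simplices (10): [0], [1], [2], [3], [4], [5], [6], [7], [8], [9]
  1-simplices (18): [0,1], [0,3], [0,7], [1,3], [1,6], [1,7], [2,4], [2,5], [2,8], [2,9], [3,6], [3,7], [4,5], [4,8], [4,9], [5,8], [5,9], [6,7]
  2-simplices (12): [0,1,3], [0,1,7], [0,3,7], [1,3,6], [1,6,7], [2,4,8], [2,4,9], [2,5,8], [2,5,9], [3,6,7], [4,5,8], [4,5,9]

so the chain groups are C_0 ≅ Z^10, C_1 ≅ Z^18, C_2 ≅ Z^12.

The boundary map ∂_1: C_1 → C_0 maps an edge to its endpoints' difference, ∂[p,q] = q − p.
As a 10×18 matrix over Z this has rank 8, with invariant factors (1,1,1,1,1,1,1,1).

∂_2: C_2 → C_1 acts by ∂[p,q,r] = [q,r] − [p,r] + [p,q]. For instance
  ∂[2,5,9] = [5,9] − [2,9] + [2,5],
  ∂[0,1,3] = [1,3] − [0,3] + [0,1].
This gives a 18×12 integer matrix of rank 10; reducing to Smith normal form yields diagonal entries (1,1,1,1,1,1,1,1,1,1).

Reading off H_k = ker ∂_k / im ∂_{k+1}:

  H_0: rank C_0 − rank ∂_1 = 10 − 8 = 2, and the invariant factors of ∂_1 are all 1, so H_0 = Z^2.
  H_1: rank ker ∂_1 − rank ∂_2 = (18 − 8) − 10 = 0, and the invariant factors of ∂_2 are all 1, so H_1 = 0.
  H_2: rank ker ∂_2 − rank ∂_3 = (12 − 10) − 0 = 2, and there is no ∂_3, so H_2 = Z^2.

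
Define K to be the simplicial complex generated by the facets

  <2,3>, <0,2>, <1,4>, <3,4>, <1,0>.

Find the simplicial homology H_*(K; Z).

H_0 = Z,  H_1 = Z.

Order the vertices as 0 < 1 < 2 < 3 < 4. Listing each simplex with vertices in this order, K has dimension 1 with simplices:

  0-simplices (5): [0], [1], [2], [3], [4]
  1-simplices (5): [0,1], [0,2], [1,4], [2,3], [3,4]

giving chain groups C_0 ≅ Z^5, C_1 ≅ Z^5.

∂_1: C_1 → C_0 maps an edge to its endpoints' difference, ∂[p,q] = q − p. For instance
  ∂[3,4] = [4] − [3].
The 5×5 boundary matrix has rank 4 and Smith normal form diag(1,1,1,1).

From H_k ≅ ker(∂_k) / im(∂_{k+1}) we obtain:

  H_0: rank C_0 − rank ∂_1 = 5 − 4 = 1, and the invariant factors of ∂_1 are all 1, so H_0 = Z.
  H_1: rank ker ∂_1 − rank ∂_2 = (5 − 4) − 0 = 1, and there is no ∂_2, so H_1 = Z.

As a check, the Euler characteristic is 5 − 5 = 0, which agrees with 1 − 1 = 0.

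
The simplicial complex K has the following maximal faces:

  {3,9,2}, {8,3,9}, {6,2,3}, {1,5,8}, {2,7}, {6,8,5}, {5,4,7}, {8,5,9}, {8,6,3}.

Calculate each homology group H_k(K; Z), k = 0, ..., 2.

H_0 = Z,  H_1 = Z,  H_2 = 0.

K has 9 vertices, 17 edges, 8 triangles.
rank ∂_0 = 0, rank ∂_1 = 8 ⇒ b_0 = 9 − 0 − 8 = 1; all invariant factors of ∂_1 are 1 so no torsion. So H_0 = Z.
rank ∂_1 = 8, rank ∂_2 = 8 ⇒ b_1 = 17 − 8 − 8 = 1; all invariant factors of ∂_2 are 1 so no torsion. So H_1 = Z.
rank ∂_2 = 8, rank ∂_3 = 0 ⇒ b_2 = 8 − 8 − 0 = 0. So H_2 = 0.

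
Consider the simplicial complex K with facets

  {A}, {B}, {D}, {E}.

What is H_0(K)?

K has 4 vertices.
rank ∂_0 = 0, rank ∂_1 = 0 ⇒ b_0 = 4 − 0 − 0 = 4. So H_0 = Z^4.

H_0 ≅ Z^4.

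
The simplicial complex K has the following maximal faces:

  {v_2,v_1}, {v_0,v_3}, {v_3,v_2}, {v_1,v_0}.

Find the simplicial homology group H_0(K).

H_0 ≅ Z.

Take the total order v_0 < v_1 < v_2 < v_3 on the vertex set. Then K (dimension 1) consists of the simplices:

  0-simplices (4): [v_0], [v_1], [v_2], [v_3]
  1-simplices (4): [v_0,v_1], [v_0,v_3], [v_1,v_2], [v_2,v_3]

Hence C_0 ≅ Z^4, C_1 ≅ Z^4.

∂_1: C_1 → C_0 sends each edge [p,q] (with p < q) to q − p. For instance
  ∂[v_2,v_3] = [v_3] − [v_2].
As a 4×4 matrix over Z this has rank 3, with invariant factors (1,1,1).

Now H_k = ker ∂_k / im ∂_{k+1}, so:

  H_0: rank C_0 − rank ∂_1 = 4 − 3 = 1, and the invariant factors of ∂_1 are all 1, so H_0 ≅ Z.

(K is a triangulation of the circle S^1.)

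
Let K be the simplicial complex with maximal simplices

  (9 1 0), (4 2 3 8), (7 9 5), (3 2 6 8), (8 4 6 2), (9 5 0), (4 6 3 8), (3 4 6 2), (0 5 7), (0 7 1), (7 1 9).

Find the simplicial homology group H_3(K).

H_3 = Z.

Order the vertices as 0 < 1 < 2 < 3 < 4 < 5 < 6 < 7 < 8 < 9. Listing each simplex with vertices in this order, K has dimension 3 with simplices:

  0-simplices (10): [0], [1], [2], [3], [4], [5], [6], [7], [8], [9]
  1-simplices (19): [0,1], [0,5], [0,7], [0,9], [1,7], [1,9], [2,3], [2,4], [2,6], [2,8], [3,4], [3,6], [3,8], [4,6], [4,8], [5,7], [5,9], [6,8], [7,9]
  2-simplices (16): [0,1,7], [0,1,9], [0,5,7], [0,5,9], [1,7,9], [2,3,4], [2,3,6], [2,3,8], [2,4,6], [2,4,8], [2,6,8], [3,4,6], [3,4,8], [3,6,8], [4,6,8], [5,7,9]
  3-simplices (5): [2,3,4,6], [2,3,4,8], [2,3,6,8], [2,4,6,8], [3,4,6,8]

Hence C_0 ≅ Z^10, C_1 ≅ Z^19, C_2 ≅ Z^16, C_3 ≅ Z^5.

Boundary ∂_1: C_1 → C_0 is given by ∂[p,q] = [q] − [p]. For instance
  ∂[2,6] = [6] − [2].
This gives a 10×19 integer matrix of rank 8; reducing to Smith normal form yields diagonal entries (1,1,1,1,1,1,1,1).

∂_2: C_2 → C_1 sends each 2-simplex [p,q,r] to [q,r] − [p,r] + [p,q]. For instance
  ∂[4,6,8] = [6,8] − [4,8] + [4,6],
  ∂[2,4,6] = [4,6] − [2,6] + [2,4].
The 19×16 boundary matrix has rank 11 and Smith normal form diag(1,1,1,1,1,1,1,1,1,1,1).

The boundary map ∂_3: C_3 → C_2 sends each 3-simplex σ to the alternating sum Σ_i (−1)^i (σ with its i-th vertex removed). For instance
  ∂[3,4,6,8] = [4,6,8] − [3,6,8] + [3,4,8] − [3,4,6],
  ∂[2,3,4,8] = [3,4,8] − [2,4,8] + [2,3,8] − [2,3,4].
This gives a 16×5 integer matrix of rank 4; reducing to Smith normal form yields diagonal entries (1,1,1,1).

Computing H_k = (kernel of ∂_k) / (image of ∂_{k+1}):

  H_3: rank ker ∂_3 − rank ∂_4 = (5 − 4) − 0 = 1, and there is no ∂_4, so H_3 = Z.

(K is a triangulation of the disjoint union of the 2-sphere S^2 and the 3-sphere S^3.)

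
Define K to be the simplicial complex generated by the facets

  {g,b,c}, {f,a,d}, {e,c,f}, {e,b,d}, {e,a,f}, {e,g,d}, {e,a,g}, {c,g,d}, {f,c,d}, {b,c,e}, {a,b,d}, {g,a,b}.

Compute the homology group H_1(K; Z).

Order the vertices as a < b < c < d < e < f < g. Listing each simplex with vertices in this order, K has dimension 2 with simplices:

  0-simplices (7): a, b, c, d, e, f, g
  1-simplices (18): ab, ad, ae, af, ag, bc, bd, be, bg, cd, ce, cf, cg, de, df, dg, ef, eg
  2-simplices (12): abd, abg, adf, aef, aeg, bce, bcg, bde, cdf, cdg, cef, deg

giving chain groups C_0 ≅ Z^7, C_1 ≅ Z^18, C_2 ≅ Z^12.

∂_1: C_1 → C_0 sends each edge [p,q] (with p < q) to q − p. For instance
  ∂ab = b − a.
This gives a 7×18 integer matrix of rank 6; reducing to Smith normal form yields diagonal entries (1,1,1,1,1,1).

The boundary map ∂_2: C_2 → C_1 maps a triangle to the signed sum of its edges. For instance
  ∂adf = df − af + ad,
  ∂aef = ef − af + ae.
The resulting 18×12 matrix has rank 12, and its Smith normal form has invariant factors (1,1,1,1,1,1,1,1,1,1,1,2).

From H_k ≅ ker(∂_k) / im(∂_{k+1}) we obtain:

  H_1: rank ker ∂_1 − rank ∂_2 = (18 − 6) − 12 = 0, and ∂_2 has invariant factor 2 > 1, so H_1 = Z/2Z.

H_1 ≅ Z/2Z.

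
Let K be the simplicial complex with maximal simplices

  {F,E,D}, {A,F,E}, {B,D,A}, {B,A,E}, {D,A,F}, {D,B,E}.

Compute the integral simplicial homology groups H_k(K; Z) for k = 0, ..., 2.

H_0 = Z,  H_1 = 0,  H_2 = Z.

Order the vertices as A < B < D < E < F. Listing each simplex with vertices in this order, K has dimension 2 with simplices:

  0-simplices (5): A, B, D, E, F
  1-simplices (9): AB, AD, AE, AF, BD, BE, DE, DF, EF
  2-simplices (6): ABD, ABE, ADF, AEF, BDE, DEF

Hence C_0 ≅ Z^5, C_1 ≅ Z^9, C_2 ≅ Z^6.

∂_1: C_1 → C_0 sends each edge [p,q] (with p < q) to q − p. For instance
  ∂DF = F − D.
The resulting 5×9 matrix has rank 4, and its Smith normal form has invariant factors (1,1,1,1).

∂_2: C_2 → C_1 acts by ∂[p,q,r] = [q,r] − [p,r] + [p,q]. For instance
  ∂BDE = DE − BE + BD,
  ∂ADF = DF − AF + AD.
As a 9×6 matrix over Z this has rank 5, with invariant factors (1,1,1,1,1).

Computing H_k = (kernel of ∂_k) / (image of ∂_{k+1}):

  H_0: rank C_0 − rank ∂_1 = 5 − 4 = 1, and the invariant factors of ∂_1 are all 1, so H_0 ≅ Z.
  H_1: rank ker ∂_1 − rank ∂_2 = (9 − 4) − 5 = 0, and the invariant factors of ∂_2 are all 1, so H_1 ≅ 0.
  H_2: rank ker ∂_2 − rank ∂_3 = (6 − 5) − 0 = 1, and there is no ∂_3, so H_2 ≅ Z.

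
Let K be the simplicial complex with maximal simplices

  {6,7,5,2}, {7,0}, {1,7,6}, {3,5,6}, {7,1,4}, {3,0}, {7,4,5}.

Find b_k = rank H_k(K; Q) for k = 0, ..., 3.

K has 8 vertices, 15 edges, 8 triangles, 1 3-simplex.
rank ∂_0 = 0, rank ∂_1 = 7 ⇒ b_0 = 8 − 0 − 7 = 1; all invariant factors of ∂_1 are 1 so no torsion. So H_0 ≅ Z.
rank ∂_1 = 7, rank ∂_2 = 7 ⇒ b_1 = 15 − 7 − 7 = 1; all invariant factors of ∂_2 are 1 so no torsion. So H_1 ≅ Z.
rank ∂_2 = 7, rank ∂_3 = 1 ⇒ b_2 = 8 − 7 − 1 = 0; all invariant factors of ∂_3 are 1 so no torsion. So H_2 ≅ 0.
rank ∂_3 = 1, rank ∂_4 = 0 ⇒ b_3 = 1 − 1 − 0 = 0. So H_3 ≅ 0.

b_0 = 1, b_1 = 1, b_2 = 0, b_3 = 0.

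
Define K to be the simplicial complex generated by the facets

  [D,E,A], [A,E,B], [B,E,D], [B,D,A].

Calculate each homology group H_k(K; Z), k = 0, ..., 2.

H_0 = Z,  H_1 = 0,  H_2 = Z.

K has 4 vertices, 6 edges, 4 triangles.
rank ∂_0 = 0, rank ∂_1 = 3 ⇒ b_0 = 4 − 0 − 3 = 1; all invariant factors of ∂_1 are 1 so no torsion. So H_0 = Z.
rank ∂_1 = 3, rank ∂_2 = 3 ⇒ b_1 = 6 − 3 − 3 = 0; all invariant factors of ∂_2 are 1 so no torsion. So H_1 = 0.
rank ∂_2 = 3, rank ∂_3 = 0 ⇒ b_2 = 4 − 3 − 0 = 1. So H_2 = Z.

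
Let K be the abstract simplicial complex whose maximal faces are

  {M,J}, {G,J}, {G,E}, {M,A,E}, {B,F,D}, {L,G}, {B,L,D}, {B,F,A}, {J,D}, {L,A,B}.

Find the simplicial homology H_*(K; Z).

Fix the vertex order A < B < D < E < F < G < J < L < M and write every simplex with vertices in increasing order. Then dim K = 2 and the simplices of K are:

  0-simplices (9): A, B, D, E, F, G, J, L, M
  1-simplices (16): AB, AE, AF, AL, AM, BD, BF, BL, DF, DJ, DL, EG, EM, GJ, GL, JM
  2-simplices (5): ABF, ABL, AEM, BDF, BDL

so the chain groups are C_0 ≅ Z^9, C_1 ≅ Z^16, C_2 ≅ Z^5.

The boundary map ∂_1: C_1 → C_0 sends each edge [p,q] (with p < q) to q − p. For instance
  ∂AB = B − A.
The resulting 9×16 matrix has rank 8, and its Smith normal form has invariant factors (1,1,1,1,1,1,1,1).

Boundary ∂_2: C_2 → C_1 sends each 2-simplex [p,q,r] to [q,r] − [p,r] + [p,q]. For instance
  ∂ABL = BL − AL + AB,
  ∂ABF = BF − AF + AB.
As a 16×5 matrix over Z this has rank 5, with invariant factors (1,1,1,1,1).

Computing H_k = (kernel of ∂_k) / (image of ∂_{k+1}):

  H_0: rank C_0 − rank ∂_1 = 9 − 8 = 1, and the invariant factors of ∂_1 are all 1, so H_0 ≅ Z.
  H_1: rank ker ∂_1 − rank ∂_2 = (16 − 8) − 5 = 3, and the invariant factors of ∂_2 are all 1, so H_1 ≅ Z^3.
  H_2: rank ker ∂_2 − rank ∂_3 = (5 − 5) − 0 = 0, and there is no ∂_3, so H_2 ≅ 0.

As a check, the Euler characteristic is 9 − 16 + 5 = -2, which agrees with 1 − 3 + 0 = -2.

H_0 ≅ Z,  H_1 ≅ Z^3,  H_2 = 0.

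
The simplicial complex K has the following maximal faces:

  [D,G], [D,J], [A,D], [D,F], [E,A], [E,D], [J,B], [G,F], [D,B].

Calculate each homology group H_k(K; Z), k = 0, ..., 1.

H_0 ≅ Z,  H_1 ≅ Z^3.

K has 7 vertices, 9 edges.
rank ∂_0 = 0, rank ∂_1 = 6 ⇒ b_0 = 7 − 0 − 6 = 1; all invariant factors of ∂_1 are 1 so no torsion. So H_0 = Z.
rank ∂_1 = 6, rank ∂_2 = 0 ⇒ b_1 = 9 − 6 − 0 = 3. So H_1 = Z^3.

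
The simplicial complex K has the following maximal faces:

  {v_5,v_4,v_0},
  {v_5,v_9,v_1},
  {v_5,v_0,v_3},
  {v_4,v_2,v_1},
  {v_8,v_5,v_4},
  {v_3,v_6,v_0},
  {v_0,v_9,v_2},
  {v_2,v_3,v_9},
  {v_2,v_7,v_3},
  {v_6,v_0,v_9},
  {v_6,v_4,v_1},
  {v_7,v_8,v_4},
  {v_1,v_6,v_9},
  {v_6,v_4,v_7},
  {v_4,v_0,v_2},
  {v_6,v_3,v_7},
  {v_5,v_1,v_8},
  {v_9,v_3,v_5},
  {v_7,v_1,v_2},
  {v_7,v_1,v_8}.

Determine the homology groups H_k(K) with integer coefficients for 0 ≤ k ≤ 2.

H_0 = Z,  H_1 = Z ⊕ Z/2,  H_2 = 0.

Take the total order v_0 < v_1 < v_2 < v_3 < v_4 < v_5 < v_6 < v_7 < v_8 < v_9 on the vertex set. Then K (dimension 2) consists of the simplices:

  0-simplices (10): [v_0], [v_1], [v_2], [v_3], [v_4], [v_5], [v_6], [v_7], [v_8], [v_9]
  1-simplices (30): (30 of them)
  2-simplices (20): (20 of them)

giving chain groups C_0 ≅ Z^10, C_1 ≅ Z^30, C_2 ≅ Z^20.

The boundary map ∂_1: C_1 → C_0 is given by ∂[p,q] = [q] − [p]. For instance
  ∂[v_0,v_2] = [v_2] − [v_0].
This gives a 10×30 integer matrix of rank 9; reducing to Smith normal form yields diagonal entries (1,1,1,1,1,1,1,1,1).

Boundary ∂_2: C_2 → C_1 acts by ∂[p,q,r] = [q,r] − [p,r] + [p,q]. For instance
  ∂[v_1,v_2,v_7] = [v_2,v_7] − [v_1,v_7] + [v_1,v_2],
  ∂[v_1,v_5,v_9] = [v_5,v_9] − [v_1,v_9] + [v_1,v_5].
As a 30×20 matrix over Z this has rank 20, with invariant factors (1,1,1,1,1,1,1,1,1,1,1,1,1,1,1,1,1,1,1,2).

Now H_k = ker ∂_k / im ∂_{k+1}, so:

  H_0: rank C_0 − rank ∂_1 = 10 − 9 = 1, and the invariant factors of ∂_1 are all 1, so H_0 ≅ Z.
  H_1: rank ker ∂_1 − rank ∂_2 = (30 − 9) − 20 = 1, and ∂_2 has invariant factor 2 > 1, so H_1 ≅ Z ⊕ Z/2.
  H_2: rank ker ∂_2 − rank ∂_3 = (20 − 20) − 0 = 0, and there is no ∂_3, so H_2 ≅ 0.

As a check, the Euler characteristic is 10 − 30 + 20 = 0, which agrees with 1 − 1 + 0 = 0.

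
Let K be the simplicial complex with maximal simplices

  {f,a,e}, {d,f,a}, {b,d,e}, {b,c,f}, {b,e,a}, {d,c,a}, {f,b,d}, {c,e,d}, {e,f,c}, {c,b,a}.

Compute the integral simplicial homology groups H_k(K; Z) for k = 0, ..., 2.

We work with the vertex ordering a < b < c < d < e < f. The simplices of K, each written with vertices in increasing order, are:

  0-simplices (6): a, b, c, d, e, f
  1-simplices (15): ab, ac, ad, ae, af, bc, bd, be, bf, cd, ce, cf, de, df, ef
  2-simplices (10): abc, abe, acd, adf, aef, bcf, bde, bdf, cde, cef

giving chain groups C_0 ≅ Z^6, C_1 ≅ Z^15, C_2 ≅ Z^10.

The boundary map ∂_1: C_1 → C_0 sends each edge [p,q] (with p < q) to q − p. For instance
  ∂ef = f − e.
As a 6×15 matrix over Z this has rank 5, with invariant factors (1,1,1,1,1).

Boundary ∂_2: C_2 → C_1 sends each 2-simplex [p,q,r] to [q,r] − [p,r] + [p,q]. For instance
  ∂cef = ef − cf + ce,
  ∂abc = bc − ac + ab.
As a 15×10 matrix over Z this has rank 10, with invariant factors (1,1,1,1,1,1,1,1,1,2).

From H_k ≅ ker(∂_k) / im(∂_{k+1}) we obtain:

  H_0: rank C_0 − rank ∂_1 = 6 − 5 = 1, and the invariant factors of ∂_1 are all 1, so H_0 = Z.
  H_1: rank ker ∂_1 − rank ∂_2 = (15 − 5) − 10 = 0, and ∂_2 has invariant factor 2 > 1, so H_1 = Z/2.
  H_2: rank ker ∂_2 − rank ∂_3 = (10 − 10) − 0 = 0, and there is no ∂_3, so H_2 = 0.

As a check, the Euler characteristic is 6 − 15 + 10 = 1, which agrees with 1 − 0 + 0 = 1.
(K is a triangulation of the real projective plane RP^2.)

H_0 = Z,  H_1 = Z/2,  H_2 = 0.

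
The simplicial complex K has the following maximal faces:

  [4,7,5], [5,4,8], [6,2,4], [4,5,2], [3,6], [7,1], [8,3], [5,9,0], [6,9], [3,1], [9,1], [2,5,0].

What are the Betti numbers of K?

b_0 = 1, b_1 = 4, b_2 = 0.

Fix the vertex order 0 < 1 < 2 < 3 < 4 < 5 < 6 < 7 < 8 < 9 and write every simplex with vertices in increasing order. Then dim K = 2 and the simplices of K are:

  0-simplices (10): [0], [1], [2], [3], [4], [5], [6], [7], [8], [9]
  1-simplices (19): [0,2], [0,5], [0,9], [1,3], [1,7], [1,9], [2,4], [2,5], [2,6], [3,6], [3,8], [4,5], [4,6], [4,7], [4,8], [5,7], [5,8], [5,9], [6,9]
  2-simplices (6): [0,2,5], [0,5,9], [2,4,5], [2,4,6], [4,5,7], [4,5,8]

so the chain groups are C_0 ≅ Z^10, C_1 ≅ Z^19, C_2 ≅ Z^6.

The boundary map ∂_1: C_1 → C_0 maps an edge to its endpoints' difference, ∂[p,q] = q − p.
This gives a 10×19 integer matrix of rank 9; reducing to Smith normal form yields diagonal entries (1,1,1,1,1,1,1,1,1).

∂_2: C_2 → C_1 sends each 2-simplex [p,q,r] to [q,r] − [p,r] + [p,q]. For instance
  ∂[0,5,9] = [5,9] − [0,9] + [0,5],
  ∂[2,4,6] = [4,6] − [2,6] + [2,4].
The 19×6 boundary matrix has rank 6 and Smith normal form diag(1,1,1,1,1,1).

From H_k ≅ ker(∂_k) / im(∂_{k+1}) we obtain:

  H_0: rank C_0 − rank ∂_1 = 10 − 9 = 1, and the invariant factors of ∂_1 are all 1, so H_0 = Z.
  H_1: rank ker ∂_1 − rank ∂_2 = (19 − 9) − 6 = 4, and the invariant factors of ∂_2 are all 1, so H_1 = Z^4.
  H_2: rank ker ∂_2 − rank ∂_3 = (6 − 6) − 0 = 0, and there is no ∂_3, so H_2 = 0.

Hence the Betti numbers are b_0 = 1, b_1 = 4, b_2 = 0.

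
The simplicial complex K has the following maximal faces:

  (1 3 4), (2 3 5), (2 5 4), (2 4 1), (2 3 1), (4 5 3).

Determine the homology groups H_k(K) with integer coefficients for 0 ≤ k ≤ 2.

We work with the vertex ordering 1 < 2 < 3 < 4 < 5. The simplices of K, each written with vertices in increasing order, are:

  0-simplices (5): [1], [2], [3], [4], [5]
  1-simplices (9): [1,2], [1,3], [1,4], [2,3], [2,4], [2,5], [3,4], [3,5], [4,5]
  2-simplices (6): [1,2,3], [1,2,4], [1,3,4], [2,3,5], [2,4,5], [3,4,5]

Hence C_0 ≅ Z^5, C_1 ≅ Z^9, C_2 ≅ Z^6.

Boundary ∂_1: C_1 → C_0 is given by ∂[p,q] = [q] − [p].
This gives a 5×9 integer matrix of rank 4; reducing to Smith normal form yields diagonal entries (1,1,1,1).

The boundary map ∂_2: C_2 → C_1 maps a triangle to the signed sum of its edges. For instance
  ∂[2,3,5] = [3,5] − [2,5] + [2,3],
  ∂[3,4,5] = [4,5] − [3,5] + [3,4].
This gives a 9×6 integer matrix of rank 5; reducing to Smith normal form yields diagonal entries (1,1,1,1,1).

Computing H_k = (kernel of ∂_k) / (image of ∂_{k+1}):

  H_0: rank C_0 − rank ∂_1 = 5 − 4 = 1, and the invariant factors of ∂_1 are all 1, so H_0 = Z.
  H_1: rank ker ∂_1 − rank ∂_2 = (9 − 4) − 5 = 0, and the invariant factors of ∂_2 are all 1, so H_1 = 0.
  H_2: rank ker ∂_2 − rank ∂_3 = (6 − 5) − 0 = 1, and there is no ∂_3, so H_2 = Z.

H_0 ≅ Z,  H_1 = 0,  H_2 ≅ Z.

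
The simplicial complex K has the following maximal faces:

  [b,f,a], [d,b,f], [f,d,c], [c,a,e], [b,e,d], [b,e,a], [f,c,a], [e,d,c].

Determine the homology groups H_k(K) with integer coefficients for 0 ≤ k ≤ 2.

Take the total order a < b < c < d < e < f on the vertex set. Then K (dimension 2) consists of the simplices:

  0-simplices (6): a, b, c, d, e, f
  1-simplices (12): ab, ac, ae, af, bd, be, bf, cd, ce, cf, de, df
  2-simplices (8): abe, abf, ace, acf, bde, bdf, cde, cdf

Hence C_0 ≅ Z^6, C_1 ≅ Z^12, C_2 ≅ Z^8.

Boundary ∂_1: C_1 → C_0 sends each edge [p,q] (with p < q) to q − p. For instance
  ∂ac = c − a.
The resulting 6×12 matrix has rank 5, and its Smith normal form has invariant factors (1,1,1,1,1).

The boundary map ∂_2: C_2 → C_1 maps a triangle to the signed sum of its edges. For instance
  ∂abf = bf − af + ab,
  ∂cde = de − ce + cd.
The resulting 12×8 matrix has rank 7, and its Smith normal form has invariant factors (1,1,1,1,1,1,1).

From H_k ≅ ker(∂_k) / im(∂_{k+1}) we obtain:

  H_0: rank C_0 − rank ∂_1 = 6 − 5 = 1, and the invariant factors of ∂_1 are all 1, so H_0 ≅ Z.
  H_1: rank ker ∂_1 − rank ∂_2 = (12 − 5) − 7 = 0, and the invariant factors of ∂_2 are all 1, so H_1 ≅ 0.
  H_2: rank ker ∂_2 − rank ∂_3 = (8 − 7) − 0 = 1, and there is no ∂_3, so H_2 ≅ Z.

As a check, the Euler characteristic is 6 − 12 + 8 = 2, which agrees with 1 − 0 + 1 = 2.

H_0 ≅ Z,  H_1 = 0,  H_2 ≅ Z.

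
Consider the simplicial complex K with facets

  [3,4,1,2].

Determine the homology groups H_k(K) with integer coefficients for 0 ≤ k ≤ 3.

H_0 = Z,  H_1 = 0,  H_2 = 0,  H_3 = 0.

Order the vertices as 1 < 2 < 3 < 4. Listing each simplex with vertices in this order, K has dimension 3 with simplices:

  0-simplices (4): [1], [2], [3], [4]
  1-simplices (6): [1,2], [1,3], [1,4], [2,3], [2,4], [3,4]
  2-simplices (4): [1,2,3], [1,2,4], [1,3,4], [2,3,4]
  3-simplices (1): [1,2,3,4]

Hence C_0 ≅ Z^4, C_1 ≅ Z^6, C_2 ≅ Z^4, C_3 ≅ Z^1.

Boundary ∂_1: C_1 → C_0 sends each edge [p,q] (with p < q) to q − p. For instance
  ∂[1,2] = [2] − [1].
The resulting 4×6 matrix has rank 3, and its Smith normal form has invariant factors (1,1,1).

The boundary map ∂_2: C_2 → C_1 maps a triangle to the signed sum of its edges. For instance
  ∂[2,3,4] = [3,4] − [2,4] + [2,3],
  ∂[1,3,4] = [3,4] − [1,4] + [1,3].
The resulting 6×4 matrix has rank 3, and its Smith normal form has invariant factors (1,1,1).

Boundary ∂_3: C_3 → C_2 sends each 3-simplex σ to the alternating sum Σ_i (−1)^i (σ with its i-th vertex removed). For instance
  ∂[1,2,3,4] = [2,3,4] − [1,3,4] + [1,2,4] − [1,2,3].
This gives a 4×1 integer matrix of rank 1; reducing to Smith normal form yields diagonal entries (1).

Computing H_k = (kernel of ∂_k) / (image of ∂_{k+1}):

  H_0: rank C_0 − rank ∂_1 = 4 − 3 = 1, and the invariant factors of ∂_1 are all 1, so H_0 ≅ Z.
  H_1: rank ker ∂_1 − rank ∂_2 = (6 − 3) − 3 = 0, and the invariant factors of ∂_2 are all 1, so H_1 ≅ 0.
  H_2: rank ker ∂_2 − rank ∂_3 = (4 − 3) − 1 = 0, and the invariant factors of ∂_3 are all 1, so H_2 ≅ 0.
  H_3: rank ker ∂_3 − rank ∂_4 = (1 − 1) − 0 = 0, and there is no ∂_4, so H_3 ≅ 0.

As a check, the Euler characteristic is 4 − 6 + 4 − 1 = 1, which agrees with 1 − 0 + 0 − 0 = 1.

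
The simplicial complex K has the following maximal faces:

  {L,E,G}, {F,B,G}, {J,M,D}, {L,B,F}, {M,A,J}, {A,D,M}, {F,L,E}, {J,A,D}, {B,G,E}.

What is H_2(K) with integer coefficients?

Fix the vertex order A < B < D < E < F < G < J < L < M and write every simplex with vertices in increasing order. Then dim K = 2 and the simplices of K are:

  0-simplices (9): A, B, D, E, F, G, J, L, M
  1-simplices (16): AD, AJ, AM, BE, BF, BG, BL, DJ, DM, EF, EG, EL, FG, FL, GL, JM
  2-simplices (9): ADJ, ADM, AJM, BEG, BFG, BFL, DJM, EFL, EGL

giving chain groups C_0 ≅ Z^9, C_1 ≅ Z^16, C_2 ≅ Z^9.

Boundary ∂_1: C_1 → C_0 maps an edge to its endpoints' difference, ∂[p,q] = q − p.
The resulting 9×16 matrix has rank 7, and its Smith normal form has invariant factors (1,1,1,1,1,1,1).

∂_2: C_2 → C_1 maps a triangle to the signed sum of its edges. For instance
  ∂EGL = GL − EL + EG,
  ∂BEG = EG − BG + BE.
This gives a 16×9 integer matrix of rank 8; reducing to Smith normal form yields diagonal entries (1,1,1,1,1,1,1,1).

Reading off H_k = ker ∂_k / im ∂_{k+1}:

  H_2: rank ker ∂_2 − rank ∂_3 = (9 − 8) − 0 = 1, and there is no ∂_3, so H_2 ≅ Z.

H_2 = Z.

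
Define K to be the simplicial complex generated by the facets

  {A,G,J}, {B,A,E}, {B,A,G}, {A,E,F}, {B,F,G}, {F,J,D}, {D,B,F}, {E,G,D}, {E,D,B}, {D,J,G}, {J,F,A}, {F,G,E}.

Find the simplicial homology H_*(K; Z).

Take the total order A < B < D < E < F < G < J on the vertex set. Then K (dimension 2) consists of the simplices:

  0-simplices (7): A, B, D, E, F, G, J
  1-simplices (18): AB, AE, AF, AG, AJ, BD, BE, BF, BG, DE, DF, DG, DJ, EF, EG, FG, FJ, GJ
  2-simplices (12): ABE, ABG, AEF, AFJ, AGJ, BDE, BDF, BFG, DEG, DFJ, DGJ, EFG

so the chain groups are C_0 ≅ Z^7, C_1 ≅ Z^18, C_2 ≅ Z^12.

The boundary map ∂_1: C_1 → C_0 is given by ∂[p,q] = [q] − [p].
The 7×18 boundary matrix has rank 6 and Smith normal form diag(1,1,1,1,1,1).

Boundary ∂_2: C_2 → C_1 sends each 2-simplex [p,q,r] to [q,r] − [p,r] + [p,q]. For instance
  ∂AEF = EF − AF + AE,
  ∂AFJ = FJ − AJ + AF.
This gives a 18×12 integer matrix of rank 12; reducing to Smith normal form yields diagonal entries (1,1,1,1,1,1,1,1,1,1,1,2).

From H_k ≅ ker(∂_k) / im(∂_{k+1}) we obtain:

  H_0: rank C_0 − rank ∂_1 = 7 − 6 = 1, and the invariant factors of ∂_1 are all 1, so H_0 ≅ Z.
  H_1: rank ker ∂_1 − rank ∂_2 = (18 − 6) − 12 = 0, and ∂_2 has invariant factor 2 > 1, so H_1 ≅ Z/2.
  H_2: rank ker ∂_2 − rank ∂_3 = (12 − 12) − 0 = 0, and there is no ∂_3, so H_2 ≅ 0.

H_0 ≅ Z,  H_1 ≅ Z/2,  H_2 = 0.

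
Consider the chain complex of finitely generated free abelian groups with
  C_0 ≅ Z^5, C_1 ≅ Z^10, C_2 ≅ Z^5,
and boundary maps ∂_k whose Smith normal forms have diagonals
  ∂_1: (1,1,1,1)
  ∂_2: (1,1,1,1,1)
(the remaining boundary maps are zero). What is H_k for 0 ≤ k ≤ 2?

H_0 = Z,  H_1 = Z,  H_2 = 0.

H_0: b_0 = 5 − 0 − 4 = 1; torsion from ∂_1 factors > 1: none. So H_0 = Z.
H_1: b_1 = 10 − 4 − 5 = 1; torsion from ∂_2 factors > 1: none. So H_1 = Z.
H_2: b_2 = 5 − 5 − 0 = 0; torsion from ∂_3 factors > 1: none. So H_2 = 0.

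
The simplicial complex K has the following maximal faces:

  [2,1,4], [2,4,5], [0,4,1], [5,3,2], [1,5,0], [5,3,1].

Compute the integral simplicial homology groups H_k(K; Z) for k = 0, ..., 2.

H_0 ≅ Z,  H_1 ≅ Z,  H_2 = 0.

Take the total order 0 < 1 < 2 < 3 < 4 < 5 on the vertex set. Then K (dimension 2) consists of the simplices:

  0-simplices (6): [0], [1], [2], [3], [4], [5]
  1-simplices (12): [0,1], [0,4], [0,5], [1,2], [1,3], [1,4], [1,5], [2,3], [2,4], [2,5], [3,5], [4,5]
  2-simplices (6): [0,1,4], [0,1,5], [1,2,4], [1,3,5], [2,3,5], [2,4,5]

giving chain groups C_0 ≅ Z^6, C_1 ≅ Z^12, C_2 ≅ Z^6.

The boundary map ∂_1: C_1 → C_0 maps an edge to its endpoints' difference, ∂[p,q] = q − p. For instance
  ∂[4,5] = [5] − [4].
As a 6×12 matrix over Z this has rank 5, with invariant factors (1,1,1,1,1).

The boundary map ∂_2: C_2 → C_1 maps a triangle to the signed sum of its edges. For instance
  ∂[2,4,5] = [4,5] − [2,5] + [2,4],
  ∂[1,3,5] = [3,5] − [1,5] + [1,3].
This gives a 12×6 integer matrix of rank 6; reducing to Smith normal form yields diagonal entries (1,1,1,1,1,1).

Computing H_k = (kernel of ∂_k) / (image of ∂_{k+1}):

  H_0: rank C_0 − rank ∂_1 = 6 − 5 = 1, and the invariant factors of ∂_1 are all 1, so H_0 = Z.
  H_1: rank ker ∂_1 − rank ∂_2 = (12 − 5) − 6 = 1, and the invariant factors of ∂_2 are all 1, so H_1 = Z.
  H_2: rank ker ∂_2 − rank ∂_3 = (6 − 6) − 0 = 0, and there is no ∂_3, so H_2 = 0.

(K is a triangulation of the cylinder S^1 x I.)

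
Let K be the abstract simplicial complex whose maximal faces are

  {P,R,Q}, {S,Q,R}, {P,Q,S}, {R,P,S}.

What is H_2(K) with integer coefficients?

H_2 ≅ Z.

Fix the vertex order P < Q < R < S and write every simplex with vertices in increasing order. Then dim K = 2 and the simplices of K are:

  0-simplices (4): P, Q, R, S
  1-simplices (6): PQ, PR, PS, QR, QS, RS
  2-simplices (4): PQR, PQS, PRS, QRS

Hence C_0 ≅ Z^4, C_1 ≅ Z^6, C_2 ≅ Z^4.

∂_1: C_1 → C_0 is given by ∂[p,q] = [q] − [p]. For instance
  ∂PR = R − P.
This gives a 4×6 integer matrix of rank 3; reducing to Smith normal form yields diagonal entries (1,1,1).

The boundary map ∂_2: C_2 → C_1 sends each 2-simplex [p,q,r] to [q,r] − [p,r] + [p,q]. For instance
  ∂PQS = QS − PS + PQ,
  ∂PQR = QR − PR + PQ.
This gives a 6×4 integer matrix of rank 3; reducing to Smith normal form yields diagonal entries (1,1,1).

Now H_k = ker ∂_k / im ∂_{k+1}, so:

  H_2: rank ker ∂_2 − rank ∂_3 = (4 − 3) − 0 = 1, and there is no ∂_3, so H_2 = Z.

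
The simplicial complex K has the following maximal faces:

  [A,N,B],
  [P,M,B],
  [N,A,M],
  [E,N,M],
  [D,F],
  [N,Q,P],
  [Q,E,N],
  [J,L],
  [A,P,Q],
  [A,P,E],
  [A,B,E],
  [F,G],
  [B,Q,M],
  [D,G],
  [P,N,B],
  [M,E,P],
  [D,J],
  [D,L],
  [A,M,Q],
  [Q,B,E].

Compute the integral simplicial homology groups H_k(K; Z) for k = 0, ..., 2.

H_0 = Z^2,  H_1 = Z^4,  H_2 = Z.

We work with the vertex ordering A < B < D < E < F < G < J < L < M < N < P < Q. The simplices of K, each written with vertices in increasing order, are:

  0-simplices (12): A, B, D, E, F, G, J, L, M, N, P, Q
  1-simplices (27): AB, AE, AM, AN, AP, AQ, BE, BM, BN, BP, BQ, DF, DG, DJ, DL, EM, EN, EP, EQ, FG, JL, MN, MP, MQ, NP, NQ, PQ
  2-simplices (14): ABE, ABN, AEP, AMN, AMQ, APQ, BEQ, BMP, BMQ, BNP, EMN, EMP, ENQ, NPQ

giving chain groups C_0 ≅ Z^12, C_1 ≅ Z^27, C_2 ≅ Z^14.

Boundary ∂_1: C_1 → C_0 is given by ∂[p,q] = [q] − [p].
This gives a 12×27 integer matrix of rank 10; reducing to Smith normal form yields diagonal entries (1,1,1,1,1,1,1,1,1,1).

The boundary map ∂_2: C_2 → C_1 acts by ∂[p,q,r] = [q,r] − [p,r] + [p,q]. For instance
  ∂BEQ = EQ − BQ + BE,
  ∂BMP = MP − BP + BM.
The 27×14 boundary matrix has rank 13 and Smith normal form diag(1,1,1,1,1,1,1,1,1,1,1,1,1).

Reading off H_k = ker ∂_k / im ∂_{k+1}:

  H_0: rank C_0 − rank ∂_1 = 12 − 10 = 2, and the invariant factors of ∂_1 are all 1, so H_0 = Z^2.
  H_1: rank ker ∂_1 − rank ∂_2 = (27 − 10) − 13 = 4, and the invariant factors of ∂_2 are all 1, so H_1 = Z^4.
  H_2: rank ker ∂_2 − rank ∂_3 = (14 − 13) − 0 = 1, and there is no ∂_3, so H_2 = Z.

As a check, the Euler characteristic is 12 − 27 + 14 = -1, which agrees with 2 − 4 + 1 = -1.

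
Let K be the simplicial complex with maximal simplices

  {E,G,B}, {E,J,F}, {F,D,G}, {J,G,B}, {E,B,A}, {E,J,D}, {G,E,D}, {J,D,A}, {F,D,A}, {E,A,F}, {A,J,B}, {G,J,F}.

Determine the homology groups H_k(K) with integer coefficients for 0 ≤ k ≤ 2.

Take the total order A < B < D < E < F < G < J on the vertex set. Then K (dimension 2) consists of the simplices:

  0-simplices (7): A, B, D, E, F, G, J
  1-simplices (18): AB, AD, AE, AF, AJ, BE, BG, BJ, DE, DF, DG, DJ, EF, EG, EJ, FG, FJ, GJ
  2-simplices (12): ABE, ABJ, ADF, ADJ, AEF, BEG, BGJ, DEG, DEJ, DFG, EFJ, FGJ

Hence C_0 ≅ Z^7, C_1 ≅ Z^18, C_2 ≅ Z^12.

The boundary map ∂_1: C_1 → C_0 sends each edge [p,q] (with p < q) to q − p.
This gives a 7×18 integer matrix of rank 6; reducing to Smith normal form yields diagonal entries (1,1,1,1,1,1).

Boundary ∂_2: C_2 → C_1 maps a triangle to the signed sum of its edges. For instance
  ∂DEJ = EJ − DJ + DE,
  ∂FGJ = GJ − FJ + FG.
The 18×12 boundary matrix has rank 12 and Smith normal form diag(1,1,1,1,1,1,1,1,1,1,1,2).

Now H_k = ker ∂_k / im ∂_{k+1}, so:

  H_0: rank C_0 − rank ∂_1 = 7 − 6 = 1, and the invariant factors of ∂_1 are all 1, so H_0 = Z.
  H_1: rank ker ∂_1 − rank ∂_2 = (18 − 6) − 12 = 0, and ∂_2 has invariant factor 2 > 1, so H_1 = Z/2.
  H_2: rank ker ∂_2 − rank ∂_3 = (12 − 12) − 0 = 0, and there is no ∂_3, so H_2 = 0.

As a check, the Euler characteristic is 7 − 18 + 12 = 1, which agrees with 1 − 0 + 0 = 1.

H_0 ≅ Z,  H_1 ≅ Z/2,  H_2 = 0.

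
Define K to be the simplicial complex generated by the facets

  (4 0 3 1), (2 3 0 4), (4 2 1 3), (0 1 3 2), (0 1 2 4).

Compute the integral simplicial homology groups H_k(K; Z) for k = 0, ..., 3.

H_0 = Z,  H_1 = 0,  H_2 = 0,  H_3 = Z.

Take the total order 0 < 1 < 2 < 3 < 4 on the vertex set. Then K (dimension 3) consists of the simplices:

  0-simplices (5): [0], [1], [2], [3], [4]
  1-simplices (10): [0,1], [0,2], [0,3], [0,4], [1,2], [1,3], [1,4], [2,3], [2,4], [3,4]
  2-simplices (10): [0,1,2], [0,1,3], [0,1,4], [0,2,3], [0,2,4], [0,3,4], [1,2,3], [1,2,4], [1,3,4], [2,3,4]
  3-simplices (5): [0,1,2,3], [0,1,2,4], [0,1,3,4], [0,2,3,4], [1,2,3,4]

Hence C_0 ≅ Z^5, C_1 ≅ Z^10, C_2 ≅ Z^10, C_3 ≅ Z^5.

∂_1: C_1 → C_0 maps an edge to its endpoints' difference, ∂[p,q] = q − p.
The resulting 5×10 matrix has rank 4, and its Smith normal form has invariant factors (1,1,1,1).

Boundary ∂_2: C_2 → C_1 sends each 2-simplex [p,q,r] to [q,r] − [p,r] + [p,q]. For instance
  ∂[2,3,4] = [3,4] − [2,4] + [2,3],
  ∂[0,2,4] = [2,4] − [0,4] + [0,2].
As a 10×10 matrix over Z this has rank 6, with invariant factors (1,1,1,1,1,1).

Boundary ∂_3: C_3 → C_2 sends each 3-simplex σ to the alternating sum Σ_i (−1)^i (σ with its i-th vertex removed). For instance
  ∂[0,1,3,4] = [1,3,4] − [0,3,4] + [0,1,4] − [0,1,3],
  ∂[1,2,3,4] = [2,3,4] − [1,3,4] + [1,2,4] − [1,2,3].
The resulting 10×5 matrix has rank 4, and its Smith normal form has invariant factors (1,1,1,1).

Computing H_k = (kernel of ∂_k) / (image of ∂_{k+1}):

  H_0: rank C_0 − rank ∂_1 = 5 − 4 = 1, and the invariant factors of ∂_1 are all 1, so H_0 = Z.
  H_1: rank ker ∂_1 − rank ∂_2 = (10 − 4) − 6 = 0, and the invariant factors of ∂_2 are all 1, so H_1 = 0.
  H_2: rank ker ∂_2 − rank ∂_3 = (10 − 6) − 4 = 0, and the invariant factors of ∂_3 are all 1, so H_2 = 0.
  H_3: rank ker ∂_3 − rank ∂_4 = (5 − 4) − 0 = 1, and there is no ∂_4, so H_3 = Z.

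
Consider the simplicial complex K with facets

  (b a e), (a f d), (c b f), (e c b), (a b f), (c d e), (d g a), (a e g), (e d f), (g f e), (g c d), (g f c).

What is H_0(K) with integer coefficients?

Fix the vertex order a < b < c < d < e < f < g and write every simplex with vertices in increasing order. Then dim K = 2 and the simplices of K are:

  0-simplices (7): a, b, c, d, e, f, g
  1-simplices (18): ab, ad, ae, af, ag, bc, be, bf, cd, ce, cf, cg, de, df, dg, ef, eg, fg
  2-simplices (12): abe, abf, adf, adg, aeg, bce, bcf, cde, cdg, cfg, def, efg

giving chain groups C_0 ≅ Z^7, C_1 ≅ Z^18, C_2 ≅ Z^12.

∂_1: C_1 → C_0 is given by ∂[p,q] = [q] − [p].
The resulting 7×18 matrix has rank 6, and its Smith normal form has invariant factors (1,1,1,1,1,1).

∂_2: C_2 → C_1 maps a triangle to the signed sum of its edges. For instance
  ∂def = ef − df + de,
  ∂bce = ce − be + bc.
The 18×12 boundary matrix has rank 12 and Smith normal form diag(1,1,1,1,1,1,1,1,1,1,1,2).

From H_k ≅ ker(∂_k) / im(∂_{k+1}) we obtain:

  H_0: rank C_0 − rank ∂_1 = 7 − 6 = 1, and the invariant factors of ∂_1 are all 1, so H_0 ≅ Z.

H_0 ≅ Z.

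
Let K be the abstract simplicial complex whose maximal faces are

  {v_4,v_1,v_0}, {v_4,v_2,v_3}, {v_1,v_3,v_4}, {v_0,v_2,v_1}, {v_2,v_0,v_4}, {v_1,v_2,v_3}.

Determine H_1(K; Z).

H_1 ≅ 0.

Fix the vertex order v_0 < v_1 < v_2 < v_3 < v_4 and write every simplex with vertices in increasing order. Then dim K = 2 and the simplices of K are:

  0-simplices (5): [v_0], [v_1], [v_2], [v_3], [v_4]
  1-simplices (9): [v_0,v_1], [v_0,v_2], [v_0,v_4], [v_1,v_2], [v_1,v_3], [v_1,v_4], [v_2,v_3], [v_2,v_4], [v_3,v_4]
  2-simplices (6): [v_0,v_1,v_2], [v_0,v_1,v_4], [v_0,v_2,v_4], [v_1,v_2,v_3], [v_1,v_3,v_4], [v_2,v_3,v_4]

Hence C_0 ≅ Z^5, C_1 ≅ Z^9, C_2 ≅ Z^6.

∂_1: C_1 → C_0 is given by ∂[p,q] = [q] − [p]. For instance
  ∂[v_0,v_2] = [v_2] − [v_0].
As a 5×9 matrix over Z this has rank 4, with invariant factors (1,1,1,1).

Boundary ∂_2: C_2 → C_1 maps a triangle to the signed sum of its edges. For instance
  ∂[v_2,v_3,v_4] = [v_3,v_4] − [v_2,v_4] + [v_2,v_3],
  ∂[v_1,v_3,v_4] = [v_3,v_4] − [v_1,v_4] + [v_1,v_3].
As a 9×6 matrix over Z this has rank 5, with invariant factors (1,1,1,1,1).

Computing H_k = (kernel of ∂_k) / (image of ∂_{k+1}):

  H_1: rank ker ∂_1 − rank ∂_2 = (9 − 4) − 5 = 0, and the invariant factors of ∂_2 are all 1, so H_1 = 0.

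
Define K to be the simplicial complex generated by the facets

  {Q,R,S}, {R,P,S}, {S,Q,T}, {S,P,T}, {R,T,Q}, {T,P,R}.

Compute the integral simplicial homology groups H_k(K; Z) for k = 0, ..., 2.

H_0 ≅ Z,  H_1 = 0,  H_2 ≅ Z.

K has 5 vertices, 9 edges, 6 triangles.
rank ∂_0 = 0, rank ∂_1 = 4 ⇒ b_0 = 5 − 0 − 4 = 1; all invariant factors of ∂_1 are 1 so no torsion. So H_0 = Z.
rank ∂_1 = 4, rank ∂_2 = 5 ⇒ b_1 = 9 − 4 − 5 = 0; all invariant factors of ∂_2 are 1 so no torsion. So H_1 = 0.
rank ∂_2 = 5, rank ∂_3 = 0 ⇒ b_2 = 6 − 5 − 0 = 1. So H_2 = Z.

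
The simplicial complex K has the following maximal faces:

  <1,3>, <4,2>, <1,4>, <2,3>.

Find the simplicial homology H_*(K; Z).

H_0 ≅ Z,  H_1 ≅ Z.

Take the total order 1 < 2 < 3 < 4 on the vertex set. Then K (dimension 1) consists of the simplices:

  0-simplices (4): [1], [2], [3], [4]
  1-simplices (4): [1,3], [1,4], [2,3], [2,4]

Hence C_0 ≅ Z^4, C_1 ≅ Z^4.

∂_1: C_1 → C_0 is given by ∂[p,q] = [q] − [p]. For instance
  ∂[2,3] = [3] − [2].
This gives a 4×4 integer matrix of rank 3; reducing to Smith normal form yields diagonal entries (1,1,1).

From H_k ≅ ker(∂_k) / im(∂_{k+1}) we obtain:

  H_0: rank C_0 − rank ∂_1 = 4 − 3 = 1, and the invariant factors of ∂_1 are all 1, so H_0 = Z.
  H_1: rank ker ∂_1 − rank ∂_2 = (4 − 3) − 0 = 1, and there is no ∂_2, so H_1 = Z.

As a check, the Euler characteristic is 4 − 4 = 0, which agrees with 1 − 1 = 0.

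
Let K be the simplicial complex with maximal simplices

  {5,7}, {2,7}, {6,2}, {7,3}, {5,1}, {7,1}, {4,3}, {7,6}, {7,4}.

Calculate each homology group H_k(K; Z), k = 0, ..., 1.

H_0 = Z,  H_1 = Z^3.

We work with the vertex ordering 1 < 2 < 3 < 4 < 5 < 6 < 7. The simplices of K, each written with vertices in increasing order, are:

  0-simplices (7): [1], [2], [3], [4], [5], [6], [7]
  1-simplices (9): [1,5], [1,7], [2,6], [2,7], [3,4], [3,7], [4,7], [5,7], [6,7]

giving chain groups C_0 ≅ Z^7, C_1 ≅ Z^9.

∂_1: C_1 → C_0 sends each edge [p,q] (with p < q) to q − p.
As a 7×9 matrix over Z this has rank 6, with invariant factors (1,1,1,1,1,1).

From H_k ≅ ker(∂_k) / im(∂_{k+1}) we obtain:

  H_0: rank C_0 − rank ∂_1 = 7 − 6 = 1, and the invariant factors of ∂_1 are all 1, so H_0 ≅ Z.
  H_1: rank ker ∂_1 − rank ∂_2 = (9 − 6) − 0 = 3, and there is no ∂_2, so H_1 ≅ Z^3.

As a check, the Euler characteristic is 7 − 9 = -2, which agrees with 1 − 3 = -2.
(K is a triangulation of a wedge of 3 circles.)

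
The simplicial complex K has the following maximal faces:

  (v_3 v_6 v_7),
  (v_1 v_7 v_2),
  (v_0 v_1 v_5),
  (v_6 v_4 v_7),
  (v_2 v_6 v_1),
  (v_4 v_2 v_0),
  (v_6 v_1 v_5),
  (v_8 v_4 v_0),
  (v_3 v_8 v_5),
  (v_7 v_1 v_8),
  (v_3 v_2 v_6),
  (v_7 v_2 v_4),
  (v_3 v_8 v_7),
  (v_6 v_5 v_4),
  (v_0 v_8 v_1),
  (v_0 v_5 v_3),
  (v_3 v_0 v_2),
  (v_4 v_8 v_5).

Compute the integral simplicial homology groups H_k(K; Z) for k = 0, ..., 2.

H_0 = Z,  H_1 = Z ⊕ Z/2,  H_2 = 0.

Order the vertices as v_0 < v_1 < v_2 < v_3 < v_4 < v_5 < v_6 < v_7 < v_8. Listing each simplex with vertices in this order, K has dimension 2 with simplices:

  0-simplices (9): [v_0], [v_1], [v_2], [v_3], [v_4], [v_5], [v_6], [v_7], [v_8]
  1-simplices (27): (27 of them)
  2-simplices (18): (18 of them)

giving chain groups C_0 ≅ Z^9, C_1 ≅ Z^27, C_2 ≅ Z^18.

∂_1: C_1 → C_0 maps an edge to its endpoints' difference, ∂[p,q] = q − p.
This gives a 9×27 integer matrix of rank 8; reducing to Smith normal form yields diagonal entries (1,1,1,1,1,1,1,1).

The boundary map ∂_2: C_2 → C_1 acts by ∂[p,q,r] = [q,r] − [p,r] + [p,q]. For instance
  ∂[v_1,v_5,v_6] = [v_5,v_6] − [v_1,v_6] + [v_1,v_5],
  ∂[v_2,v_3,v_6] = [v_3,v_6] − [v_2,v_6] + [v_2,v_3].
As a 27×18 matrix over Z this has rank 18, with invariant factors (1,1,1,1,1,1,1,1,1,1,1,1,1,1,1,1,1,2).

Now H_k = ker ∂_k / im ∂_{k+1}, so:

  H_0: rank C_0 − rank ∂_1 = 9 − 8 = 1, and the invariant factors of ∂_1 are all 1, so H_0 ≅ Z.
  H_1: rank ker ∂_1 − rank ∂_2 = (27 − 8) − 18 = 1, and ∂_2 has invariant factor 2 > 1, so H_1 ≅ Z ⊕ Z/2.
  H_2: rank ker ∂_2 − rank ∂_3 = (18 − 18) − 0 = 0, and there is no ∂_3, so H_2 ≅ 0.

(K is a triangulation of the Klein bottle.)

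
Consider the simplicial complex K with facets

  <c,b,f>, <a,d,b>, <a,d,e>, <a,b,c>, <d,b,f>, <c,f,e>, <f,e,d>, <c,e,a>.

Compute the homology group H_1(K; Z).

H_1 ≅ 0.

Order the vertices as a < b < c < d < e < f. Listing each simplex with vertices in this order, K has dimension 2 with simplices:

  0-simplices (6): a, b, c, d, e, f
  1-simplices (12): ab, ac, ad, ae, bc, bd, bf, ce, cf, de, df, ef
  2-simplices (8): abc, abd, ace, ade, bcf, bdf, cef, def

Hence C_0 ≅ Z^6, C_1 ≅ Z^12, C_2 ≅ Z^8.

The boundary map ∂_1: C_1 → C_0 maps an edge to its endpoints' difference, ∂[p,q] = q − p.
As a 6×12 matrix over Z this has rank 5, with invariant factors (1,1,1,1,1).

Boundary ∂_2: C_2 → C_1 acts by ∂[p,q,r] = [q,r] − [p,r] + [p,q]. For instance
  ∂bdf = df − bf + bd,
  ∂ade = de − ae + ad.
The resulting 12×8 matrix has rank 7, and its Smith normal form has invariant factors (1,1,1,1,1,1,1).

Reading off H_k = ker ∂_k / im ∂_{k+1}:

  H_1: rank ker ∂_1 − rank ∂_2 = (12 − 5) − 7 = 0, and the invariant factors of ∂_2 are all 1, so H_1 = 0.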